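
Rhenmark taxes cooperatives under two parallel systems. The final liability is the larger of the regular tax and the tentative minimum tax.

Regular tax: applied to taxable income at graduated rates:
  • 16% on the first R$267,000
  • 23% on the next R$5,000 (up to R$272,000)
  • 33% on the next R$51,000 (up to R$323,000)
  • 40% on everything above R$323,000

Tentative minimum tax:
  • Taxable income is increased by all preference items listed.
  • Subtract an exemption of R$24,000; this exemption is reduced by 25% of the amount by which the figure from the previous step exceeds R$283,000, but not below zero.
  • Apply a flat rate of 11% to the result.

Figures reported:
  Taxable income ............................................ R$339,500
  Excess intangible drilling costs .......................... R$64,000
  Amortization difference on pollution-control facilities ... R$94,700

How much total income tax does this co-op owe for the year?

R$67,300

Regular tax:
  R$267,000 × 16% = R$42,720
  R$5,000 × 23% = R$1,150
  R$51,000 × 33% = R$16,830
  R$16,500 × 40% = R$6,600
  → R$67,300

Tentative minimum tax:
  Adjusted income: R$339,500 + R$64,000 + R$94,700 = R$498,200
  Exemption: 25% × (R$498,200 − R$283,000) = R$53,800 ≥ R$24,000, so the exemption is fully phased out
  Base: R$498,200 − R$0 = R$498,200
  R$498,200 × 11% = R$54,802

R$67,300 > R$54,802, so the regular tax governs.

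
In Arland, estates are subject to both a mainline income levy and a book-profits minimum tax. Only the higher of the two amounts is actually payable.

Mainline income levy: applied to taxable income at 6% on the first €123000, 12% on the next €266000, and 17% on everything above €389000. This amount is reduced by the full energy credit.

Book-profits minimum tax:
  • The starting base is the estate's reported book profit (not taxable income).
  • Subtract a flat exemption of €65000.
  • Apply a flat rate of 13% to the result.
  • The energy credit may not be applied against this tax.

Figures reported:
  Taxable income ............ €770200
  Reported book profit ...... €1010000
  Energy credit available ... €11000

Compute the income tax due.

€122850

Book-profits minimum tax:
  Base (reported book profit): €1010000
  Less exemption €65000 → base €945000
  €945000 × 13% = €122850

Mainline income levy:
  €123000 × 6% = €7380
  €266000 × 12% = €31920
  €381200 × 17% = €64804
  → €104104
  Less energy credit €11000 → €93104

€122850 > €93104, so the book-profits minimum tax is the binding amount.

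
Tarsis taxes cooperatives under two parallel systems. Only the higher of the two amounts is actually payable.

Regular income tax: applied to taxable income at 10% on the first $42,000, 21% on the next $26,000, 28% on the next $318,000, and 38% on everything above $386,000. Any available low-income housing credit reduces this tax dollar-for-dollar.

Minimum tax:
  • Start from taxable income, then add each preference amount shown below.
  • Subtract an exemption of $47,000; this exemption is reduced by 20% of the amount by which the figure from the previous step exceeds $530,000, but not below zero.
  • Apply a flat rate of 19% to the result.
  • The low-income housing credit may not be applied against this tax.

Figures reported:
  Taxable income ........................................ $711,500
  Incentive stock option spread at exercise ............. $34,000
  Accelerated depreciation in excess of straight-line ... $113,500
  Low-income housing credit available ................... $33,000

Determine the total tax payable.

Minimum tax:
  Adjusted income: $711,500 + $34,000 + $113,500 = $859,000
  Exemption: 20% × ($859,000 − $530,000) = $65,800 ≥ $47,000, so the exemption is fully phased out
  Base: $859,000 − $0 = $859,000
  $859,000 × 19% = $163,210

Regular income tax:
  $42,000 × 10% = $4,200
  $26,000 × 21% = $5,460
  $318,000 × 28% = $89,040
  $325,500 × 38% = $123,690
  → $222,390
  Less low-income housing credit $33,000 → $189,390

$189,390 > $163,210, so the regular income tax governs.

$189,390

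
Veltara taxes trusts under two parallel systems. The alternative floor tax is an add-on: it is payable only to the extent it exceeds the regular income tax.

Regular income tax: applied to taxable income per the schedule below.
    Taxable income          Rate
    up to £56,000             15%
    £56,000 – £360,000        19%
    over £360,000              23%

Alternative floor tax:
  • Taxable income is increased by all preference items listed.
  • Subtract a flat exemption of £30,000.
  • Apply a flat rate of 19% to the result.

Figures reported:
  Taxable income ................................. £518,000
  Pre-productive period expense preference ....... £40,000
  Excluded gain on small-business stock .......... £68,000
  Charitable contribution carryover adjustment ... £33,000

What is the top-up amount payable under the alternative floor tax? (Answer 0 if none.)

Regular income tax:
  £56,000 × 15% = £8,400
  £304,000 × 19% = £57,760
  £158,000 × 23% = £36,340
  → £102,500

Alternative floor tax:
  Adjusted income: £518,000 + £40,000 + £68,000 + £33,000 = £659,000
  Less exemption £30,000 → base £629,000
  £629,000 × 19% = £119,510

Excess of alternative floor tax over regular income tax: £119,510 − £102,500 = £17,010.

£17,010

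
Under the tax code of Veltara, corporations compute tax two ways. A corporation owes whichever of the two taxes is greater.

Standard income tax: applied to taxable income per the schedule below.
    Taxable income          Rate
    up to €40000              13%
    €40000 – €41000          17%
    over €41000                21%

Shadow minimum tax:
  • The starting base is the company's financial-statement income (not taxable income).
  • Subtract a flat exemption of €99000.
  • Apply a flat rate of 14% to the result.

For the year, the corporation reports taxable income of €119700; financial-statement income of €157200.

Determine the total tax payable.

€21897

Shadow minimum tax:
  Base (financial-statement income): €157200
  Less exemption €99000 → base €58200
  €58200 × 14% = €8148

Standard income tax:
  €40000 × 13% = €5200
  €1000 × 17% = €170
  €78700 × 21% = €16527
  → €21897

€21897 > €8148, so the standard income tax governs.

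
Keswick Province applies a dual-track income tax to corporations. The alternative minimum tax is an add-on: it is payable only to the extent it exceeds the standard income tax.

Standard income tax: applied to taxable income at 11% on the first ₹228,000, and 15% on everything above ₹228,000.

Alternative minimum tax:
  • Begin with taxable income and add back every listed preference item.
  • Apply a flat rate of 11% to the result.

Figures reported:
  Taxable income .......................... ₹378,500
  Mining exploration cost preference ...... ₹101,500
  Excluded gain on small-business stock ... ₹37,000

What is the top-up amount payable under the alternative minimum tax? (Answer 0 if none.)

₹9,215

Standard income tax:
  ₹228,000 × 11% = ₹25,080
  ₹150,500 × 15% = ₹22,575
  → ₹47,655

Alternative minimum tax:
  Adjusted income: ₹378,500 + ₹101,500 + ₹37,000 = ₹517,000
  ₹517,000 × 11% = ₹56,870

Excess of alternative minimum tax over standard income tax: ₹56,870 − ₹47,655 = ₹9,215.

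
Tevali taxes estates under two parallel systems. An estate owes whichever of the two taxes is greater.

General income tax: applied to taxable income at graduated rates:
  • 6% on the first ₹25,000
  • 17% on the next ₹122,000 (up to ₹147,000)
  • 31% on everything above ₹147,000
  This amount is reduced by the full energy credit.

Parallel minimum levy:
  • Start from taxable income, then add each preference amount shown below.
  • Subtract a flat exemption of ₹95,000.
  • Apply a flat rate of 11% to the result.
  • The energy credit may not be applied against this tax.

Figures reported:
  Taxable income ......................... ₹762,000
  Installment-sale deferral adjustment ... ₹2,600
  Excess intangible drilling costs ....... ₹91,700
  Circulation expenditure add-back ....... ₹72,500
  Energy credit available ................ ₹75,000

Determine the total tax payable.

₹137,890

Parallel minimum levy:
  Adjusted income: ₹762,000 + ₹2,600 + ₹91,700 + ₹72,500 = ₹928,800
  Less exemption ₹95,000 → base ₹833,800
  ₹833,800 × 11% = ₹91,718

General income tax:
  ₹25,000 × 6% = ₹1,500
  ₹122,000 × 17% = ₹20,740
  ₹615,000 × 31% = ₹190,650
  → ₹212,890
  Less energy credit ₹75,000 → ₹137,890

₹137,890 > ₹91,718, so the general income tax governs.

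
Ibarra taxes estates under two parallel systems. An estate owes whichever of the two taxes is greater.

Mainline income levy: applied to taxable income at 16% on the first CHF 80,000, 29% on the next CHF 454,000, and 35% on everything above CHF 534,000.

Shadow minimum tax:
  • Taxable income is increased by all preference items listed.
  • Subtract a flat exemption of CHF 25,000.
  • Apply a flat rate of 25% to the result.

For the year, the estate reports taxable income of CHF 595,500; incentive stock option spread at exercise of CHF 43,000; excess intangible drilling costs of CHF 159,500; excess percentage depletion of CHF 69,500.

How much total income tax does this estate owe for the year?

CHF 210,625

Mainline income levy:
  CHF 80,000 × 16% = CHF 12,800
  CHF 454,000 × 29% = CHF 131,660
  CHF 61,500 × 35% = CHF 21,525
  → CHF 165,985

Shadow minimum tax:
  Adjusted income: CHF 595,500 + CHF 43,000 + CHF 159,500 + CHF 69,500 = CHF 867,500
  Less exemption CHF 25,000 → base CHF 842,500
  CHF 842,500 × 25% = CHF 210,625

CHF 210,625 > CHF 165,985, so the shadow minimum tax is the binding amount.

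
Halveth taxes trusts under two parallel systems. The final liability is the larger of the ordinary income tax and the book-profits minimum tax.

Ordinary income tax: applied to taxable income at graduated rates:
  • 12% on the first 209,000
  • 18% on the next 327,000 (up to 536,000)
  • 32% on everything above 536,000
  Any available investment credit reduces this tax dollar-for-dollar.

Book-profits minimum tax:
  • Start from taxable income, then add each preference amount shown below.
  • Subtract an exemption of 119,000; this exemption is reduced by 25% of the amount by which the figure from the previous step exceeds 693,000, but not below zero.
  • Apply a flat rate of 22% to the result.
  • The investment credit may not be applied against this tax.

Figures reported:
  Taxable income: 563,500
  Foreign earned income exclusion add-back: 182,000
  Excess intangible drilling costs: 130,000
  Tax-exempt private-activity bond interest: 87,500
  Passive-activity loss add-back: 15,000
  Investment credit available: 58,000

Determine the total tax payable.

Ordinary income tax:
  209,000 × 12% = 25,080
  327,000 × 18% = 58,860
  27,500 × 32% = 8,800
  → 92,740
  Less investment credit 58,000 → 34,740

Book-profits minimum tax:
  Adjusted income: 563,500 + 182,000 + 130,000 + 87,500 + 15,000 = 978,000
  Exemption: 119,000 − 25% × (978,000 − 693,000) = 119,000 − 71,250 = 47,750
  Base: 978,000 − 47,750 = 930,250
  930,250 × 22% = 204,655

204,655 > 34,740, so the book-profits minimum tax is the binding amount.

204,655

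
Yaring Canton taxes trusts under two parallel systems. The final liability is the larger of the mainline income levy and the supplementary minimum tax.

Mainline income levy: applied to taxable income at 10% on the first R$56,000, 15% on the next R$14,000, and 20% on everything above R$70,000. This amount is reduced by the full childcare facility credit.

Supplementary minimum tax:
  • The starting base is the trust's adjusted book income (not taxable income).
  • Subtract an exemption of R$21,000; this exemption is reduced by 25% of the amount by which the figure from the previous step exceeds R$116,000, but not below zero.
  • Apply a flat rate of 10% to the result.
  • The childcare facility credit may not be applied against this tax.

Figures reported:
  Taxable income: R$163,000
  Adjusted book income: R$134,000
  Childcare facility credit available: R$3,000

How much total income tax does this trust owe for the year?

R$23,300

Supplementary minimum tax:
  Base (adjusted book income): R$134,000
  Exemption: R$21,000 − 25% × (R$134,000 − R$116,000) = R$21,000 − R$4,500 = R$16,500
  Base: R$134,000 − R$16,500 = R$117,500
  R$117,500 × 10% = R$11,750

Mainline income levy:
  R$56,000 × 10% = R$5,600
  R$14,000 × 15% = R$2,100
  R$93,000 × 20% = R$18,600
  → R$26,300
  Less childcare facility credit R$3,000 → R$23,300

R$23,300 > R$11,750, so the mainline income levy governs.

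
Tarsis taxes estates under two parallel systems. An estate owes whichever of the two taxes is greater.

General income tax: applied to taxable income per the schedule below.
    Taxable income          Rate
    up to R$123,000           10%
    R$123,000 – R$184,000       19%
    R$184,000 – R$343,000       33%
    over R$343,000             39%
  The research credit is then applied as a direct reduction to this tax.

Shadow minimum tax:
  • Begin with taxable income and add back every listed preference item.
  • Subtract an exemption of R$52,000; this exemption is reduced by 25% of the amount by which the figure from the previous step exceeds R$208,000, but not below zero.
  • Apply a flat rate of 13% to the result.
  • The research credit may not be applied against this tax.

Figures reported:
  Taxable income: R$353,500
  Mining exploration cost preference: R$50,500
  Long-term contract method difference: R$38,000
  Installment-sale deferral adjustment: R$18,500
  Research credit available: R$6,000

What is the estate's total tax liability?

R$74,455

General income tax:
  R$123,000 × 10% = R$12,300
  R$61,000 × 19% = R$11,590
  R$159,000 × 33% = R$52,470
  R$10,500 × 39% = R$4,095
  → R$80,455
  Less research credit R$6,000 → R$74,455

Shadow minimum tax:
  Adjusted income: R$353,500 + R$50,500 + R$38,000 + R$18,500 = R$460,500
  Exemption: 25% × (R$460,500 − R$208,000) = R$63,125 ≥ R$52,000, so the exemption is fully phased out
  Base: R$460,500 − R$0 = R$460,500
  R$460,500 × 13% = R$59,865

R$74,455 > R$59,865, so the general income tax governs.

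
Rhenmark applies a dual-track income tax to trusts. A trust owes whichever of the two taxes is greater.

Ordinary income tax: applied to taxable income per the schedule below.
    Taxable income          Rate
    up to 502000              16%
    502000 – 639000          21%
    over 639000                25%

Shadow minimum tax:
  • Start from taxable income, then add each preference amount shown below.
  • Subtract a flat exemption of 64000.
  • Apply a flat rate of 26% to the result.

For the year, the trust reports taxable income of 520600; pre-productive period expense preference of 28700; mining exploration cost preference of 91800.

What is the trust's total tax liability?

150046

Shadow minimum tax:
  Adjusted income: 520600 + 28700 + 91800 = 641100
  Less exemption 64000 → base 577100
  577100 × 26% = 150046

Ordinary income tax:
  502000 × 16% = 80320
  18600 × 21% = 3906
  → 84226

150046 > 84226, so the shadow minimum tax is the binding amount.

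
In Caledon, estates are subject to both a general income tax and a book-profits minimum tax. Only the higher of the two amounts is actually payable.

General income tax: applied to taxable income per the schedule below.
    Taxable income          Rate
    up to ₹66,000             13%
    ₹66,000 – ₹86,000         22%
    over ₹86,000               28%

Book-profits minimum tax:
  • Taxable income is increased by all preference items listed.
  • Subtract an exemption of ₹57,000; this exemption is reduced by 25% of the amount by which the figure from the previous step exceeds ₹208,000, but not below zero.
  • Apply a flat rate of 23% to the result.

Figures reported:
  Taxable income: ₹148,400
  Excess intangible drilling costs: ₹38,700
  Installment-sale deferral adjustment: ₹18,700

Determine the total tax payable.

₹34,224

Book-profits minimum tax:
  Adjusted income: ₹148,400 + ₹38,700 + ₹18,700 = ₹205,800
  Exemption: ₹205,800 ≤ ₹208,000, so full ₹57,000 applies
  Base: ₹205,800 − ₹57,000 = ₹148,800
  ₹148,800 × 23% = ₹34,224

General income tax:
  ₹66,000 × 13% = ₹8,580
  ₹20,000 × 22% = ₹4,400
  ₹62,400 × 28% = ₹17,472
  → ₹30,452

₹34,224 > ₹30,452, so the book-profits minimum tax is the binding amount.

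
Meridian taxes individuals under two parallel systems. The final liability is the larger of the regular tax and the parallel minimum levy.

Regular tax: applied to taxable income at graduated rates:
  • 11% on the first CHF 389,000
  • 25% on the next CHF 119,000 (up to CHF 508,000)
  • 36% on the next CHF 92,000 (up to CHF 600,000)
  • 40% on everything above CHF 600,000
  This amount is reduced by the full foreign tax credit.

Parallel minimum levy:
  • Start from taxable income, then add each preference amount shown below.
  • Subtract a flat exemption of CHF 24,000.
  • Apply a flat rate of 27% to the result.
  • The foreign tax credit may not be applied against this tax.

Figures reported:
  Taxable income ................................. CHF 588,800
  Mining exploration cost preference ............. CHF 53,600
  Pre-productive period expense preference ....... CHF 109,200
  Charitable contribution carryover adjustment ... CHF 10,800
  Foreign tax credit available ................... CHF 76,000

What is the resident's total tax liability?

CHF 199,368

Parallel minimum levy:
  Adjusted income: CHF 588,800 + CHF 53,600 + CHF 109,200 + CHF 10,800 = CHF 762,400
  Less exemption CHF 24,000 → base CHF 738,400
  CHF 738,400 × 27% = CHF 199,368

Regular tax:
  CHF 389,000 × 11% = CHF 42,790
  CHF 119,000 × 25% = CHF 29,750
  CHF 80,800 × 36% = CHF 29,088
  → CHF 101,628
  Less foreign tax credit CHF 76,000 → CHF 25,628

CHF 199,368 > CHF 25,628, so the parallel minimum levy is the binding amount.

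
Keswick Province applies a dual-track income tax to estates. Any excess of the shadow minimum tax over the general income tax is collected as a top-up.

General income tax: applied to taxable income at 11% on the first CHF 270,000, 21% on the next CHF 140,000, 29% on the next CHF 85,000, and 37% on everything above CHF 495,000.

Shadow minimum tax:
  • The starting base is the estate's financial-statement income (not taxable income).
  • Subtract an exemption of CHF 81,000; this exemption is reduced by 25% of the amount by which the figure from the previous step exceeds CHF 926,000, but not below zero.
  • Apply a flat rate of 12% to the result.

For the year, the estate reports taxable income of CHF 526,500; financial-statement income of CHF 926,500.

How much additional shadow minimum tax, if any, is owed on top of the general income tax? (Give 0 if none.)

Shadow minimum tax:
  Base (financial-statement income): CHF 926,500
  Exemption: CHF 81,000 − 25% × (CHF 926,500 − CHF 926,000) = CHF 81,000 − CHF 125 = CHF 80,875
  Base: CHF 926,500 − CHF 80,875 = CHF 845,625
  CHF 845,625 × 12% = CHF 101,475

General income tax:
  CHF 270,000 × 11% = CHF 29,700
  CHF 140,000 × 21% = CHF 29,400
  CHF 85,000 × 29% = CHF 24,650
  CHF 31,500 × 37% = CHF 11,655
  → CHF 95,405

Excess of shadow minimum tax over general income tax: CHF 101,475 − CHF 95,405 = CHF 6,070.

CHF 6,070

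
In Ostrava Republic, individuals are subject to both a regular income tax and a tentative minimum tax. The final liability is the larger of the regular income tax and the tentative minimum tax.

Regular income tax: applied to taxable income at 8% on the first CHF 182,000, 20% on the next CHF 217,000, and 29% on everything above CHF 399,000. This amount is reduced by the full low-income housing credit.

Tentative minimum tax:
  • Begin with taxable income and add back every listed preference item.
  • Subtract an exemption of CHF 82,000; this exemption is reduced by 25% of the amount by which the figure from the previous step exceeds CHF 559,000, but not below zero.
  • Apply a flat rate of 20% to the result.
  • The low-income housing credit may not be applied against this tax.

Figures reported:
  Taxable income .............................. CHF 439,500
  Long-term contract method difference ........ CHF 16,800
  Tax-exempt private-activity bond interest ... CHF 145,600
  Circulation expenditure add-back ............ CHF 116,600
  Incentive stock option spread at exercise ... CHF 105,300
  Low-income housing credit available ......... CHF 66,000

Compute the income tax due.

CHF 161,600

Tentative minimum tax:
  Adjusted income: CHF 439,500 + CHF 16,800 + CHF 145,600 + CHF 116,600 + CHF 105,300 = CHF 823,800
  Exemption: CHF 82,000 − 25% × (CHF 823,800 − CHF 559,000) = CHF 82,000 − CHF 66,200 = CHF 15,800
  Base: CHF 823,800 − CHF 15,800 = CHF 808,000
  CHF 808,000 × 20% = CHF 161,600

Regular income tax:
  CHF 182,000 × 8% = CHF 14,560
  CHF 217,000 × 20% = CHF 43,400
  CHF 40,500 × 29% = CHF 11,745
  → CHF 69,705
  Less low-income housing credit CHF 66,000 → CHF 3,705

CHF 161,600 > CHF 3,705, so the tentative minimum tax is the binding amount.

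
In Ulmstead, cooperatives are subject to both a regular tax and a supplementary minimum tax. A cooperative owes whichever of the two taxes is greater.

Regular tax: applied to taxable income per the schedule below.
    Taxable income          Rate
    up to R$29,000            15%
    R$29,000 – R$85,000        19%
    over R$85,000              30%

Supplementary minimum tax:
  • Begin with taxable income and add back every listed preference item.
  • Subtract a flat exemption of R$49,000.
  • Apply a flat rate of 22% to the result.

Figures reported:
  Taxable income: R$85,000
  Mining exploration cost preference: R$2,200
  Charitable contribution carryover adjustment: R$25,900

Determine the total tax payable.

R$14,990

Regular tax:
  R$29,000 × 15% = R$4,350
  R$56,000 × 19% = R$10,640
  → R$14,990

Supplementary minimum tax:
  Adjusted income: R$85,000 + R$2,200 + R$25,900 = R$113,100
  Less exemption R$49,000 → base R$64,100
  R$64,100 × 22% = R$14,102

R$14,990 > R$14,102, so the regular tax governs.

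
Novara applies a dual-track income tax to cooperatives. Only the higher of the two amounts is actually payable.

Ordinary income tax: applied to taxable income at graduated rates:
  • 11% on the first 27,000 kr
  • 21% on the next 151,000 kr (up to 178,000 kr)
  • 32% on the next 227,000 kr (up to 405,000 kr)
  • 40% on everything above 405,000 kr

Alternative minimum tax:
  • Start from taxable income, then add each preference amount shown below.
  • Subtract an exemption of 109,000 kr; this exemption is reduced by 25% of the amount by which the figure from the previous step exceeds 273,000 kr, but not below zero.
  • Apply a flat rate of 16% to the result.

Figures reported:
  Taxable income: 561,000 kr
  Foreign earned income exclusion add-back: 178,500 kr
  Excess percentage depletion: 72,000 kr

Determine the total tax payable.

169,720 kr

Alternative minimum tax:
  Adjusted income: 561,000 kr + 178,500 kr + 72,000 kr = 811,500 kr
  Exemption: 25% × (811,500 kr − 273,000 kr) = 134,625 kr ≥ 109,000 kr, so the exemption is fully phased out
  Base: 811,500 kr − 0 kr = 811,500 kr
  811,500 kr × 16% = 129,840 kr

Ordinary income tax:
  27,000 kr × 11% = 2,970 kr
  151,000 kr × 21% = 31,710 kr
  227,000 kr × 32% = 72,640 kr
  156,000 kr × 40% = 62,400 kr
  → 169,720 kr

169,720 kr > 129,840 kr, so the ordinary income tax governs.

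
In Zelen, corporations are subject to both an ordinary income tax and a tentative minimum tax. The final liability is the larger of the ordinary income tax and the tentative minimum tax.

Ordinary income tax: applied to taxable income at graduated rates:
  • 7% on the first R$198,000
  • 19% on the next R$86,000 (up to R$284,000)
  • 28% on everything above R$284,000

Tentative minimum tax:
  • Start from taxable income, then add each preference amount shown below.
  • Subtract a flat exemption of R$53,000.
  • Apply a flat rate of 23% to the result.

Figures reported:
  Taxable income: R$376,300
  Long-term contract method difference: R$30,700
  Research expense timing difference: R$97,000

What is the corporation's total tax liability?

R$103,730

Tentative minimum tax:
  Adjusted income: R$376,300 + R$30,700 + R$97,000 = R$504,000
  Less exemption R$53,000 → base R$451,000
  R$451,000 × 23% = R$103,730

Ordinary income tax:
  R$198,000 × 7% = R$13,860
  R$86,000 × 19% = R$16,340
  R$92,300 × 28% = R$25,844
  → R$56,044

R$103,730 > R$56,044, so the tentative minimum tax is the binding amount.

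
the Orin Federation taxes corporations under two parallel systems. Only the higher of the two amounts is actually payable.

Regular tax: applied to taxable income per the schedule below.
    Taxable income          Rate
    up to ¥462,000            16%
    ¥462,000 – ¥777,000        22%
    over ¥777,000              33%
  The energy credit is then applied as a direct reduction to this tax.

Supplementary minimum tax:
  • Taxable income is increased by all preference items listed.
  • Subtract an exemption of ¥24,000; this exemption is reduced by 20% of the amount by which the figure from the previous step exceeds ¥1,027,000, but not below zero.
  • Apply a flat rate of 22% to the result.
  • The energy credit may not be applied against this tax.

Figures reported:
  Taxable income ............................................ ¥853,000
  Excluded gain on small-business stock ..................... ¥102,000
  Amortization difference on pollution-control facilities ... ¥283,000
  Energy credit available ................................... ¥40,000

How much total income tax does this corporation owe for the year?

Supplementary minimum tax:
  Adjusted income: ¥853,000 + ¥102,000 + ¥283,000 = ¥1,238,000
  Exemption: 20% × (¥1,238,000 − ¥1,027,000) = ¥42,200 ≥ ¥24,000, so the exemption is fully phased out
  Base: ¥1,238,000 − ¥0 = ¥1,238,000
  ¥1,238,000 × 22% = ¥272,360

Regular tax:
  ¥462,000 × 16% = ¥73,920
  ¥315,000 × 22% = ¥69,300
  ¥76,000 × 33% = ¥25,080
  → ¥168,300
  Less energy credit ¥40,000 → ¥128,300

¥272,360 > ¥128,300, so the supplementary minimum tax is the binding amount.

¥272,360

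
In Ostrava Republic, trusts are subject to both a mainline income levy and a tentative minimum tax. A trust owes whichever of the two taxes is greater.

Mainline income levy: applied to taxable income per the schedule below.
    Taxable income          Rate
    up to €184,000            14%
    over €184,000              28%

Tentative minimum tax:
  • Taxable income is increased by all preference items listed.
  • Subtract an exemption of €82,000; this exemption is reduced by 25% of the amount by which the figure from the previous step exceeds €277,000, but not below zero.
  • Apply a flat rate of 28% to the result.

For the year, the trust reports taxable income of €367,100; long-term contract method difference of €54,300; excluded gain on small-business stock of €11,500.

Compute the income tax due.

Mainline income levy:
  €184,000 × 14% = €25,760
  €183,100 × 28% = €51,268
  → €77,028

Tentative minimum tax:
  Adjusted income: €367,100 + €54,300 + €11,500 = €432,900
  Exemption: €82,000 − 25% × (€432,900 − €277,000) = €82,000 − €38,975 = €43,025
  Base: €432,900 − €43,025 = €389,875
  €389,875 × 28% = €109,165

€109,165 > €77,028, so the tentative minimum tax is the binding amount.

€109,165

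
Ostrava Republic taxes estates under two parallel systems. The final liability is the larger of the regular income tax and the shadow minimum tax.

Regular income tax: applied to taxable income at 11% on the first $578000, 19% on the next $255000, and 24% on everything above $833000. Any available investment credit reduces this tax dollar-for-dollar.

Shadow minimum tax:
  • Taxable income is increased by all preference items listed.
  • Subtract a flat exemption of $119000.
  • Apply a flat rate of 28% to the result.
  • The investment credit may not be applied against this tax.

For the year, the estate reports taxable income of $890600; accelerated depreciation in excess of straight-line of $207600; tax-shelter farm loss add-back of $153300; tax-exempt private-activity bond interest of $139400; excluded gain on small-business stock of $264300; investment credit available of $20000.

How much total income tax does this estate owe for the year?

$430136

Regular income tax:
  $578000 × 11% = $63580
  $255000 × 19% = $48450
  $57600 × 24% = $13824
  → $125854
  Less investment credit $20000 → $105854

Shadow minimum tax:
  Adjusted income: $890600 + $207600 + $153300 + $139400 + $264300 = $1655200
  Less exemption $119000 → base $1536200
  $1536200 × 28% = $430136

$430136 > $105854, so the shadow minimum tax is the binding amount.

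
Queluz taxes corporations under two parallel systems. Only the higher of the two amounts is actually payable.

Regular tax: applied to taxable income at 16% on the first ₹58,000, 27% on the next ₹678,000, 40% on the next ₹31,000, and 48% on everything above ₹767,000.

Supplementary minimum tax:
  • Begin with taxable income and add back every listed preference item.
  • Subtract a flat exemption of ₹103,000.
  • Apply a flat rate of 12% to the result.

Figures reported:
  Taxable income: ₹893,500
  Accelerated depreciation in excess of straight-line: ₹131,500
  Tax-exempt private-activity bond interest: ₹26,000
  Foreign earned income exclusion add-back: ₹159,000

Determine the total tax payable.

₹265,460

Regular tax:
  ₹58,000 × 16% = ₹9,280
  ₹678,000 × 27% = ₹183,060
  ₹31,000 × 40% = ₹12,400
  ₹126,500 × 48% = ₹60,720
  → ₹265,460

Supplementary minimum tax:
  Adjusted income: ₹893,500 + ₹131,500 + ₹26,000 + ₹159,000 = ₹1,210,000
  Less exemption ₹103,000 → base ₹1,107,000
  ₹1,107,000 × 12% = ₹132,840

₹265,460 > ₹132,840, so the regular tax governs.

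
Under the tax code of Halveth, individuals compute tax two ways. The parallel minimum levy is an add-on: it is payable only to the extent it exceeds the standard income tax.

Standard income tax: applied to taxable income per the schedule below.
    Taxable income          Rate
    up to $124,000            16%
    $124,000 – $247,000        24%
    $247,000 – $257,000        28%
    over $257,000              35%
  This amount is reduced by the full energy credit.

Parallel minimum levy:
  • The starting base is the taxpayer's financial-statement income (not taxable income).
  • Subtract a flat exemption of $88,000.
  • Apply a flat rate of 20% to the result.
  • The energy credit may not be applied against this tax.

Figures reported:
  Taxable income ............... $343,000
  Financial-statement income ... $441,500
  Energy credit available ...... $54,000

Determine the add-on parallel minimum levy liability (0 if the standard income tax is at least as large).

$42,440

Standard income tax:
  $124,000 × 16% = $19,840
  $123,000 × 24% = $29,520
  $10,000 × 28% = $2,800
  $86,000 × 35% = $30,100
  → $82,260
  Less energy credit $54,000 → $28,260

Parallel minimum levy:
  Base (financial-statement income): $441,500
  Less exemption $88,000 → base $353,500
  $353,500 × 20% = $70,700

Excess of parallel minimum levy over standard income tax: $70,700 − $28,260 = $42,440.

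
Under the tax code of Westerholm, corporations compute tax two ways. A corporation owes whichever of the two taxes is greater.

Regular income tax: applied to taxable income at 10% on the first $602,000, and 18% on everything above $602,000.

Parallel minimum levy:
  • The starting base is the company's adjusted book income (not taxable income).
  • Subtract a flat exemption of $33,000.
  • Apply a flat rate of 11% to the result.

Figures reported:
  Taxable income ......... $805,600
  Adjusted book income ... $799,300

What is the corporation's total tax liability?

$96,848

Regular income tax:
  $602,000 × 10% = $60,200
  $203,600 × 18% = $36,648
  → $96,848

Parallel minimum levy:
  Base (adjusted book income): $799,300
  Less exemption $33,000 → base $766,300
  $766,300 × 11% = $84,293

$96,848 > $84,293, so the regular income tax governs.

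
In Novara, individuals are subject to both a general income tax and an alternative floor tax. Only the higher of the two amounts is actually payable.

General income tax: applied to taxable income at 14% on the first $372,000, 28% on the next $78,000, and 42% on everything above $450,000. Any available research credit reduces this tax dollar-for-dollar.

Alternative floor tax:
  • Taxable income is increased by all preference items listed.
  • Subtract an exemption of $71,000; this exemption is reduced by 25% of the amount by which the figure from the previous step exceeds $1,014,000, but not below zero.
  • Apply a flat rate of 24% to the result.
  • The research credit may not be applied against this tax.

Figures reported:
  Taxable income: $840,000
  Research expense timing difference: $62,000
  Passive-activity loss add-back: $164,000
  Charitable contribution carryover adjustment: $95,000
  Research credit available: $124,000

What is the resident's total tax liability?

Alternative floor tax:
  Adjusted income: $840,000 + $62,000 + $164,000 + $95,000 = $1,161,000
  Exemption: $71,000 − 25% × ($1,161,000 − $1,014,000) = $71,000 − $36,750 = $34,250
  Base: $1,161,000 − $34,250 = $1,126,750
  $1,126,750 × 24% = $270,420

General income tax:
  $372,000 × 14% = $52,080
  $78,000 × 28% = $21,840
  $390,000 × 42% = $163,800
  → $237,720
  Less research credit $124,000 → $113,720

$270,420 > $113,720, so the alternative floor tax is the binding amount.

$270,420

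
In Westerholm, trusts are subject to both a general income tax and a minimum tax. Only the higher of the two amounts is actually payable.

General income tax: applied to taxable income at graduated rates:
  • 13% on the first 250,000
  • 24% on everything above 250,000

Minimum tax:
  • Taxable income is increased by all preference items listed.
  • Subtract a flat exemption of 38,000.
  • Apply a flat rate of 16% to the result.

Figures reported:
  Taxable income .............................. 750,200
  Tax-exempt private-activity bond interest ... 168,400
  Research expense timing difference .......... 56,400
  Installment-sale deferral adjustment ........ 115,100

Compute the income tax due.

168,336

Minimum tax:
  Adjusted income: 750,200 + 168,400 + 56,400 + 115,100 = 1,090,100
  Less exemption 38,000 → base 1,052,100
  1,052,100 × 16% = 168,336

General income tax:
  250,000 × 13% = 32,500
  500,200 × 24% = 120,048
  → 152,548

168,336 > 152,548, so the minimum tax is the binding amount.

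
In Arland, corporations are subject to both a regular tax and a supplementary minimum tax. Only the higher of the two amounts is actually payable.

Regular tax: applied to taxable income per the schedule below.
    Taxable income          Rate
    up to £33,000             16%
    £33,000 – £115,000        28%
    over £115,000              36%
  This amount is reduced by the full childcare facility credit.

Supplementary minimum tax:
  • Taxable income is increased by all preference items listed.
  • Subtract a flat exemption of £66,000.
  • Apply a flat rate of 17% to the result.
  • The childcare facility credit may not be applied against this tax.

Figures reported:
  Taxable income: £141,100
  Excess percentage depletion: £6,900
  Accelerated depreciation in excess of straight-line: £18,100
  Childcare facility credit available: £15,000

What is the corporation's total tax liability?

Regular tax:
  £33,000 × 16% = £5,280
  £82,000 × 28% = £22,960
  £26,100 × 36% = £9,396
  → £37,636
  Less childcare facility credit £15,000 → £22,636

Supplementary minimum tax:
  Adjusted income: £141,100 + £6,900 + £18,100 = £166,100
  Less exemption £66,000 → base £100,100
  £100,100 × 17% = £17,017

£22,636 > £17,017, so the regular tax governs.

£22,636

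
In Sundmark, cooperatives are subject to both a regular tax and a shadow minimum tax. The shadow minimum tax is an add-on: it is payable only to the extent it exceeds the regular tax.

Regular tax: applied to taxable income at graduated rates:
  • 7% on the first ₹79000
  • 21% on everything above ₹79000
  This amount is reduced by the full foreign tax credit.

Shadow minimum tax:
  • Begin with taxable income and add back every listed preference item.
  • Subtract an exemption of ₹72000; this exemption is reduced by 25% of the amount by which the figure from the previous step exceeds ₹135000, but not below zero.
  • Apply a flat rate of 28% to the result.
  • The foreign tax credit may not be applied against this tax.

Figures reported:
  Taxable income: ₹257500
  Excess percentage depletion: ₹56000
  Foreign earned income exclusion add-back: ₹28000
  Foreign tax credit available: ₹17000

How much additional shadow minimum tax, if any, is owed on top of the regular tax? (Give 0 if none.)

₹63900

Shadow minimum tax:
  Adjusted income: ₹257500 + ₹56000 + ₹28000 = ₹341500
  Exemption: ₹72000 − 25% × (₹341500 − ₹135000) = ₹72000 − ₹51625 = ₹20375
  Base: ₹341500 − ₹20375 = ₹321125
  ₹321125 × 28% = ₹89915

Regular tax:
  ₹79000 × 7% = ₹5530
  ₹178500 × 21% = ₹37485
  → ₹43015
  Less foreign tax credit ₹17000 → ₹26015

Excess of shadow minimum tax over regular tax: ₹89915 − ₹26015 = ₹63900.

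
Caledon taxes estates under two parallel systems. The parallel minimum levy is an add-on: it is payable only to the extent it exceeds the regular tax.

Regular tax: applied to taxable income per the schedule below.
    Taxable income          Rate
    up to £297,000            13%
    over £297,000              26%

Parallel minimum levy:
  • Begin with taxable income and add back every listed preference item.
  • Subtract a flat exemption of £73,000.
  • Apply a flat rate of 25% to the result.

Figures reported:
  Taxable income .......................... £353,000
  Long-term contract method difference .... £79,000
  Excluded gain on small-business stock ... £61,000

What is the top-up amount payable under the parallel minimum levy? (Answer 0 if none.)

Regular tax:
  £297,000 × 13% = £38,610
  £56,000 × 26% = £14,560
  → £53,170

Parallel minimum levy:
  Adjusted income: £353,000 + £79,000 + £61,000 = £493,000
  Less exemption £73,000 → base £420,000
  £420,000 × 25% = £105,000

Excess of parallel minimum levy over regular tax: £105,000 − £53,170 = £51,830.

£51,830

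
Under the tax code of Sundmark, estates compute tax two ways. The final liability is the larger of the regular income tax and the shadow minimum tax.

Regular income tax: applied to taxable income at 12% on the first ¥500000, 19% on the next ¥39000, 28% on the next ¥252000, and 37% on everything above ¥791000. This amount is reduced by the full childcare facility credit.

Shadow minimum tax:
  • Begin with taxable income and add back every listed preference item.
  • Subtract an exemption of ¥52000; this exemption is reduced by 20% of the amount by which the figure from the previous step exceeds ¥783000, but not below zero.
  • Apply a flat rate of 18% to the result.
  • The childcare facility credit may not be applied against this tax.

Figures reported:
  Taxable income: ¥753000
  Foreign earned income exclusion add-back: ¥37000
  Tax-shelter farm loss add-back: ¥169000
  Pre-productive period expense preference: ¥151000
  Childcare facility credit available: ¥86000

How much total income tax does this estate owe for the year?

¥199800

Shadow minimum tax:
  Adjusted income: ¥753000 + ¥37000 + ¥169000 + ¥151000 = ¥1110000
  Exemption: 20% × (¥1110000 − ¥783000) = ¥65400 ≥ ¥52000, so the exemption is fully phased out
  Base: ¥1110000 − ¥0 = ¥1110000
  ¥1110000 × 18% = ¥199800

Regular income tax:
  ¥500000 × 12% = ¥60000
  ¥39000 × 19% = ¥7410
  ¥214000 × 28% = ¥59920
  → ¥127330
  Less childcare facility credit ¥86000 → ¥41330

¥199800 > ¥41330, so the shadow minimum tax is the binding amount.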